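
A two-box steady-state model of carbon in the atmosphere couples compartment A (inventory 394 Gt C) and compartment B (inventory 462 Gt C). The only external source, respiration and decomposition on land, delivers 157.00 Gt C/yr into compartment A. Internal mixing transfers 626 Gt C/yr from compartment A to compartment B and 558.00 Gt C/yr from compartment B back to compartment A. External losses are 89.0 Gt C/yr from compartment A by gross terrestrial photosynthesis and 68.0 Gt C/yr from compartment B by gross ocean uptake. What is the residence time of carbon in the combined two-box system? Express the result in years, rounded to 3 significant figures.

For the system as a whole, the A↔B exchange is internal and contributes nothing to the throughput; only the external sinks remove mass.
M_total = 394 + 462 = 856.00 Gt C.
ΣF_external_out = 89.0 + 68.0 = 157.00 Gt C/yr.
τ = M_total / ΣF_ext = 856.00 / 157.00 = 5.452 yr.

5.45 yr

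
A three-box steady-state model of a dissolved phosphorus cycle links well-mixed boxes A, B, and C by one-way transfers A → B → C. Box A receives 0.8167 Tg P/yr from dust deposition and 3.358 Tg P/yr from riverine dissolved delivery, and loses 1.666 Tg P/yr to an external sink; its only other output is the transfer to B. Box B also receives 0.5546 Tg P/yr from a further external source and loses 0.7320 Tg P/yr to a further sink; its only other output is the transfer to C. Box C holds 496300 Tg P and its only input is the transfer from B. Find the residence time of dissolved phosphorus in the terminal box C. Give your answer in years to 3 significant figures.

Box A: F(A→B) = (0.8167 + 3.358) − 1.666 = 2.5087 Tg P/yr.
Box B: F(B→C) = (2.5087 + 0.5546) − 0.7320 = 2.3313 Tg P/yr.
Box C throughput = its input = 2.3313 Tg P/yr; τ = 496300 / 2.3313 = 212900 yr.

213000 yr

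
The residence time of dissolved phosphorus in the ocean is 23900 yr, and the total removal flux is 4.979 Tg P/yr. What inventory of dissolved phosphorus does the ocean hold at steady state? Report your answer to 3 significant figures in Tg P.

τ = M/F ⇒ M = τ × F = 23900 × 4.979 = 119000 Tg P.

119000 Tg P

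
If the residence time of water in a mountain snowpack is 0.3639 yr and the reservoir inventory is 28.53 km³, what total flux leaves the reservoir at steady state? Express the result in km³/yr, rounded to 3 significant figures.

78.4 km³/yr

F = M / τ = 28.53 / 0.3639 = 78.40 km³/yr.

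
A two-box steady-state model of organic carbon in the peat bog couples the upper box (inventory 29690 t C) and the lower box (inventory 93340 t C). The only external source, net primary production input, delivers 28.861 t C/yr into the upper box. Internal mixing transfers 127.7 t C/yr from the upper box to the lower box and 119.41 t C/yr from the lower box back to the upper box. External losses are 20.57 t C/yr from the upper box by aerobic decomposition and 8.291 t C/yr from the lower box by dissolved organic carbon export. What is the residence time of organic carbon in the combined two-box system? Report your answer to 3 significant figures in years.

4260 yr

Treat the two boxes together as one reservoir: the mixing fluxes between them are internal recycling, so τ = ΣM / Σ(external losses).
M_total = 29690 + 93340 = 123030 t C.
ΣF_external_out = 20.57 + 8.291 = 28.861 t C/yr.
τ = M_total / ΣF_ext = 123030 / 28.861 = 4263 yr.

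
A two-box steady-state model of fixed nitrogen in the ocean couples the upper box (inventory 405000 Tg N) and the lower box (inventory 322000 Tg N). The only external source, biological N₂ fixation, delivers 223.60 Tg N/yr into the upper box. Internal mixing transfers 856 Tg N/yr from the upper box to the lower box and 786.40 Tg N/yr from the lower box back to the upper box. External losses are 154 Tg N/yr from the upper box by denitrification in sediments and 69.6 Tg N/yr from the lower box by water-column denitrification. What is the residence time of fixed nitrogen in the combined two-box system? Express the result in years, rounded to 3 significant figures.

Treat the two boxes together as one reservoir: the mixing fluxes between them are internal recycling, so τ = ΣM / Σ(external losses).
M_total = 405000 + 322000 = 727000 Tg N.
ΣF_external_out = 154 + 69.6 = 223.60 Tg N/yr.
τ = M_total / ΣF_ext = 727000 / 223.60 = 3251 yr.

3250 yr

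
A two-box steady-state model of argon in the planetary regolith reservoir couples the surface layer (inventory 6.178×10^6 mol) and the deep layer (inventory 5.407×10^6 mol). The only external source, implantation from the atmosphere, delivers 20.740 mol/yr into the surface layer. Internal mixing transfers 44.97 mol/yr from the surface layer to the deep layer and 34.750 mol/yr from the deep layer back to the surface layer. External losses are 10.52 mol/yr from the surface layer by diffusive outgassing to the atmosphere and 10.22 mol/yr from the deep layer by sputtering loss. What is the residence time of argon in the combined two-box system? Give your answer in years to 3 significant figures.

Treat the two boxes together as one reservoir: the mixing fluxes between them are internal recycling, so τ = ΣM / Σ(external losses).
M_total = 6.178×10^6 + 5.407×10^6 = 1.1585×10^7 mol.
ΣF_external_out = 10.52 + 10.22 = 20.740 mol/yr.
τ = M_total / ΣF_ext = 1.1585×10^7 / 20.740 = 558600 yr.

559000 yr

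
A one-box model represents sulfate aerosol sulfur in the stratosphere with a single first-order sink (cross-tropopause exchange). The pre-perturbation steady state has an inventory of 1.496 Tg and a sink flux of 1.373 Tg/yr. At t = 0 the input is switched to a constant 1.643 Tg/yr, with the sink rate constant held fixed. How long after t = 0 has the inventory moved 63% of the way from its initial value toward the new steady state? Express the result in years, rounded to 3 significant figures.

τ = M₀/F₀ = 1.496/1.373 = 1.090 yr.
The remaining gap fraction is e^(−t/τ); 63% covered ⇒ e^(−t/τ) = 0.370.
t = −τ ln(0.370) = 1.090 × 0.9943 = 1.083 yr.

1.08 yr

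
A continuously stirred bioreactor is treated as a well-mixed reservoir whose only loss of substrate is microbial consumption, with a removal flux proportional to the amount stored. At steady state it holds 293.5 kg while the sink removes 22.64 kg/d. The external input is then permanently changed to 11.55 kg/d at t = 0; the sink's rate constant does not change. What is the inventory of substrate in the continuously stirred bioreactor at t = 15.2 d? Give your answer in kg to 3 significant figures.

The sink rate constant is k = F₀/M₀ = 22.64/293.5 = 0.07714 d⁻¹.
Solving dM/dt = F₁ − kM with M(0) = M₀ gives M(t) = F₁/k + (M₀ − F₁/k)·e^(−kt).
F₁/k = 11.55/0.07714 = 149.73 kg; kt = 0.07714 × 15.2 = 1.172, e^(−kt) = 0.3096.
M(15.2) = 149.73 + (293.5 − 149.73) × 0.3096 = 149.73 + 44.51 = 194.24 kg.

194 kg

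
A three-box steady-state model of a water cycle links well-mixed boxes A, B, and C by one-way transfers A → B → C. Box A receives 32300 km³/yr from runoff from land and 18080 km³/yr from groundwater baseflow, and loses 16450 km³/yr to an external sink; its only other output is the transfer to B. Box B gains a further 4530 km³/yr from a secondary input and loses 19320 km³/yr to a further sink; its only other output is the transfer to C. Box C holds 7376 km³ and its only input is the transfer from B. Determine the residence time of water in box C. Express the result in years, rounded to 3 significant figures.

Box A: F(A→B) = (32300 + 18080) − 16450 = 33930 km³/yr.
Box B: F(B→C) = (33930 + 4530) − 19320 = 19140 km³/yr.
Box C throughput = its input = 19140 km³/yr; τ = 7376 / 19140 = 0.3854 yr.

0.385 yr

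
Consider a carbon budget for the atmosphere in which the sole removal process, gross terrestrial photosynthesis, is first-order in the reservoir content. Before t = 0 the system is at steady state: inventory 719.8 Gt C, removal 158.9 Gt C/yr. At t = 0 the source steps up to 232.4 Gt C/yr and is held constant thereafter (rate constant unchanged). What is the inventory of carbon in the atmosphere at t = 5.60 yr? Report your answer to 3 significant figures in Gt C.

956 Gt C

τ = M₀/F₀ = 719.8/158.9 = 4.530 yr; rate constant k = 1/τ.
New steady state M_∞ = F₁/k = F₁·τ = 232.4 × 4.530 = 1052.7 Gt C.
M(t) = M_∞ + (M₀ − M_∞)·e^(−t/τ); t/τ = 5.60/4.530 = 1.236, so e^(−t/τ) = 0.2905.
M(t) = 1052.7 − 332.9 × 0.2905 = 956.03 Gt C.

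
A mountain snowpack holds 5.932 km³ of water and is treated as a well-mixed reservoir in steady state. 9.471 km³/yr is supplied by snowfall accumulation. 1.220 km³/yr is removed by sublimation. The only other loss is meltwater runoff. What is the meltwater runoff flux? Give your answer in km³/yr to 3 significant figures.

8.25 km³/yr

At steady state ΣF_in = ΣF_out.
ΣF_in = 9.4710 km³/yr.
Meltwater runoff flux = ΣF_in − (1.220) = 9.4710 − 1.220 = 8.251 km³/yr.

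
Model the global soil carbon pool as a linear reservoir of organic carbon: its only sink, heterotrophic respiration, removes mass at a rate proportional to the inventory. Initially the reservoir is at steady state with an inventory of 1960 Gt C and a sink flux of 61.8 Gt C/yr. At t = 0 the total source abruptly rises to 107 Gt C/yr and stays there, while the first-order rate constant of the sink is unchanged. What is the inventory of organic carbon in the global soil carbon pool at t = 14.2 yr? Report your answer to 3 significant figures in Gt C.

2480 Gt C

Residence time τ = M₀/F₀ = 31.72 yr. The eventual steady state is M_∞ = M₀·(F₁/F₀) = 1960 × 107/61.8 = 3393.5 Gt C.
The anomaly ΔM(t) = M(t) − M_∞ decays as ΔM₀·e^(−t/τ) with ΔM₀ = 1960 − 3393.5 = −1434 Gt C.
At t = 14.2 yr, e^(−t/τ) = e^(−0.4477) = 0.6391, so ΔM = −916.1 Gt C and M = 3393.5 − 916.1 = 2477.4 Gt C.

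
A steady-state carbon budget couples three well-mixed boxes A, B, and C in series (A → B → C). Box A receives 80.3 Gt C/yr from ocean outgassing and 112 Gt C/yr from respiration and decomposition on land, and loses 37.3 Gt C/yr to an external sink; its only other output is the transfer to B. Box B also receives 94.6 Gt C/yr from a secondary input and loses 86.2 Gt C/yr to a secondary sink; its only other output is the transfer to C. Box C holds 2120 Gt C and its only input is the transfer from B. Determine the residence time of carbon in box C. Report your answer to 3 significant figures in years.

13.0 yr

Box A: F(A→B) = (80.3 + 112) − 37.3 = 155.00 Gt C/yr.
Box B: F(B→C) = (155.00 + 94.6) − 86.2 = 163.40 Gt C/yr.
Box C throughput = its input = 163.40 Gt C/yr; τ = 2120 / 163.40 = 12.97 yr.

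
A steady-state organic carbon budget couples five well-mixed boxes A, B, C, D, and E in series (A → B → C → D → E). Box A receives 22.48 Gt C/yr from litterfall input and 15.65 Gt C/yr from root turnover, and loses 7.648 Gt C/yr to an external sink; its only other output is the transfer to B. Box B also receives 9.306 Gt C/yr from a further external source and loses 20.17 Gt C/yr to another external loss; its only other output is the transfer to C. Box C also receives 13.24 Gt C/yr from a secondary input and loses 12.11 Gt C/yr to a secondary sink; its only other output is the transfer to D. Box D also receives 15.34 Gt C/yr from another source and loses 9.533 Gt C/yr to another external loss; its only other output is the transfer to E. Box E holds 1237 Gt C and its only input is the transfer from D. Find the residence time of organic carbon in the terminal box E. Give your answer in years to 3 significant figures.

Box A: F(A→B) = (22.48 + 15.65) − 7.648 = 30.482 Gt C/yr.
Box B: F(B→C) = (30.482 + 9.306) − 20.17 = 19.618 Gt C/yr.
Box C: F(C→D) = (19.618 + 13.24) − 12.11 = 20.748 Gt C/yr.
Box D: F(D→E) = (20.748 + 15.34) − 9.533 = 26.555 Gt C/yr.
Box E throughput = its input = 26.555 Gt C/yr; τ = 1237 / 26.555 = 46.58 yr.

46.6 yr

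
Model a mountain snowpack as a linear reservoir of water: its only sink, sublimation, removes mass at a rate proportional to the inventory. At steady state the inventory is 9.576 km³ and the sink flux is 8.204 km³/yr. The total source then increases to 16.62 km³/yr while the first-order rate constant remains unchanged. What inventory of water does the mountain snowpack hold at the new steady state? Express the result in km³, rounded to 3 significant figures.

19.4 km³

Rate constant k = F/M = 8.204 / 9.576 = 0.8567 yr⁻¹.
At the new steady state, source = k·M_new ⇒ M_new = 16.62 / 0.8567 = 19.40 km³.
(Equivalently M_new = M × F_new/F_old = 9.576 × 16.62/8.204.)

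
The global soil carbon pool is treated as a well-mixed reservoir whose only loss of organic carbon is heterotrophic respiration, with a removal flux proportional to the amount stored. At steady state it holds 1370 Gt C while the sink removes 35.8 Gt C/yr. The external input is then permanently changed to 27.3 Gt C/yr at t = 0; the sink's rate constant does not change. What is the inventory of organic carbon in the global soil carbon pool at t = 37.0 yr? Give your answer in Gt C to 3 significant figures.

Residence time τ = M₀/F₀ = 38.27 yr. The eventual steady state is M_∞ = M₀·(F₁/F₀) = 1370 × 27.3/35.8 = 1044.7 Gt C.
The anomaly ΔM(t) = M(t) − M_∞ decays as ΔM₀·e^(−t/τ) with ΔM₀ = 1370 − 1044.7 = 325.3 Gt C.
At t = 37.0 yr, e^(−t/τ) = e^(−0.9669) = 0.3803, so ΔM = 123.7 Gt C and M = 1044.7 + 123.7 = 1168.4 Gt C.

1170 Gt C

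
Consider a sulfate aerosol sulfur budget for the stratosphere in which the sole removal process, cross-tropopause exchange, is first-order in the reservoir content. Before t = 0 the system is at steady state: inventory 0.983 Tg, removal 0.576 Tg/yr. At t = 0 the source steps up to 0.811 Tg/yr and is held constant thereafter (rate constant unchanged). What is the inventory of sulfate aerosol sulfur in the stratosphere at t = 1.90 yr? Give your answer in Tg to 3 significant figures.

Residence time τ = M₀/F₀ = 1.707 yr. The eventual steady state is M_∞ = M₀·(F₁/F₀) = 0.983 × 0.811/0.576 = 1.3841 Tg.
The anomaly ΔM(t) = M(t) − M_∞ decays as ΔM₀·e^(−t/τ) with ΔM₀ = 0.983 − 1.3841 = −0.4011 Tg.
At t = 1.90 yr, e^(−t/τ) = e^(−1.113) = 0.3285, so ΔM = −0.1317 Tg and M = 1.3841 − 0.1317 = 1.2523 Tg.

1.25 Tg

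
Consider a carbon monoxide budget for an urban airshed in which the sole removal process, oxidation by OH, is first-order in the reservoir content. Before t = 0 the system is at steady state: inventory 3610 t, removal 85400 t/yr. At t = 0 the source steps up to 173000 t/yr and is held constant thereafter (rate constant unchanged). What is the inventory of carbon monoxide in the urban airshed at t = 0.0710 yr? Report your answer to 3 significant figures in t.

τ = M₀/F₀ = 3610/85400 = 0.04227 yr; rate constant k = 1/τ.
New steady state M_∞ = F₁/k = F₁·τ = 173000 × 0.04227 = 7313.0 t.
M(t) = M_∞ + (M₀ − M_∞)·e^(−t/τ); t/τ = 0.0710/0.04227 = 1.680, so e^(−t/τ) = 0.1864.
M(t) = 7313.0 − 3703 × 0.1864 = 6622.6 t.

6620 t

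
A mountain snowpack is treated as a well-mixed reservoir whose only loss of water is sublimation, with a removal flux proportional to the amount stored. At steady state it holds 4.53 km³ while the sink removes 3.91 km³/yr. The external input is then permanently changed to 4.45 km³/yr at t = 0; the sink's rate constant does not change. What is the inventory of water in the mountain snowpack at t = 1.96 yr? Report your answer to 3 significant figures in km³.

The sink rate constant is k = F₀/M₀ = 3.91/4.53 = 0.8631 yr⁻¹.
Solving dM/dt = F₁ − kM with M(0) = M₀ gives M(t) = F₁/k + (M₀ − F₁/k)·e^(−kt).
F₁/k = 4.45/0.8631 = 5.1556 km³; kt = 0.8631 × 1.96 = 1.692, e^(−kt) = 0.1842.
M(1.96) = 5.1556 + (4.53 − 5.1556) × 0.1842 = 5.1556 − 0.1152 = 5.0404 km³.

5.04 km³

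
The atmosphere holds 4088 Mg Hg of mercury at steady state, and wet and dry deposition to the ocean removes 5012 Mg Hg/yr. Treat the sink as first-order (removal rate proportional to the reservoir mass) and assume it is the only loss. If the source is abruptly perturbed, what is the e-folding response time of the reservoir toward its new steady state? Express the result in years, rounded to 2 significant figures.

0.82 yr

For a linear reservoir the response time equals the residence time τ = M/F.
τ = 4088 / 5012 = 0.8156 yr.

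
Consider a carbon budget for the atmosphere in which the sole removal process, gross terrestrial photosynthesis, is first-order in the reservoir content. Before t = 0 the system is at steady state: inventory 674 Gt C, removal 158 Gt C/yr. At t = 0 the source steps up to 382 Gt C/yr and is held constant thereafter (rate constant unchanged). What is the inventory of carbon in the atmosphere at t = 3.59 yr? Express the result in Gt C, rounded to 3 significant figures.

τ = M₀/F₀ = 674/158 = 4.266 yr; rate constant k = 1/τ.
New steady state M_∞ = F₁/k = F₁·τ = 382 × 4.266 = 1629.5 Gt C.
M(t) = M_∞ + (M₀ − M_∞)·e^(−t/τ); t/τ = 3.59/4.266 = 0.8416, so e^(−t/τ) = 0.4310.
M(t) = 1629.5 − 955.5 × 0.4310 = 1217.7 Gt C.

1220 Gt C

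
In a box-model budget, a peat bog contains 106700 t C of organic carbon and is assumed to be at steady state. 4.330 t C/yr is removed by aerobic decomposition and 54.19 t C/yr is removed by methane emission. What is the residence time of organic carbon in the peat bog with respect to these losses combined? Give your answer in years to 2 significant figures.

Total removal = 4.330 + 54.19 = 58.520 t C/yr.
τ = M / ΣF_out = 106700 / 58.520 = 1823 yr.

1800 yr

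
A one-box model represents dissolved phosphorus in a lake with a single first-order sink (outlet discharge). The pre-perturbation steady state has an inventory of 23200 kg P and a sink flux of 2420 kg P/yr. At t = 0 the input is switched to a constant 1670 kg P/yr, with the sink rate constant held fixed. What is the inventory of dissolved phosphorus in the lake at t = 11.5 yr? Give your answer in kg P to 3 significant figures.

Residence time τ = M₀/F₀ = 9.587 yr. The eventual steady state is M_∞ = M₀·(F₁/F₀) = 23200 × 1670/2420 = 16010 kg P.
The anomaly ΔM(t) = M(t) − M_∞ decays as ΔM₀·e^(−t/τ) with ΔM₀ = 23200 − 16010 = 7190 kg P.
At t = 11.5 yr, e^(−t/τ) = e^(−1.200) = 0.3013, so ΔM = 2167 kg P and M = 16010 + 2167 = 18176 kg P.

18200 kg P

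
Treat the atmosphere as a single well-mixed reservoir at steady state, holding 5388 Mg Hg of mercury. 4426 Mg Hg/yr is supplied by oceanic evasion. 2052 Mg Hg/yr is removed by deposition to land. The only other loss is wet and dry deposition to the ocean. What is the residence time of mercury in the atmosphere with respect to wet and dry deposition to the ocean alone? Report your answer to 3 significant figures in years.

At steady state ΣF_in = ΣF_out.
ΣF_in = 4426.0 Mg Hg/yr.
Wet and dry deposition to the ocean flux = ΣF_in − (2052) = 4426.0 − 2052 = 2374 Mg Hg/yr.
τ = M / F = 5388 / 2374 = 2.270 yr.

2.27 yr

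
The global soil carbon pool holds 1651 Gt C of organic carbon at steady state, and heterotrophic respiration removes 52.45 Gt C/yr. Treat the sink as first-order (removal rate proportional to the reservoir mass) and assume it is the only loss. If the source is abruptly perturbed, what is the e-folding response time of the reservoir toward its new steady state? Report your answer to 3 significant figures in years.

31.5 yr

For a linear reservoir the response time equals the residence time τ = M/F.
τ = 1651 / 52.45 = 31.48 yr.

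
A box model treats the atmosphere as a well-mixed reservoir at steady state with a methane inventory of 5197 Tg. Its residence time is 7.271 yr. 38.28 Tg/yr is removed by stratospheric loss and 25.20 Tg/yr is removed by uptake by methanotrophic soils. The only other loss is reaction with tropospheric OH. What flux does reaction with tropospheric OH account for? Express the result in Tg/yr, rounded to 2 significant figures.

Total removal F = M/τ = 5197 / 7.271 = 714.8 Tg/yr.
Reaction with tropospheric OH = F − (38.28 + 25.20) = 714.8 − 63.48 = 651.3 Tg/yr.

650 Tg/yr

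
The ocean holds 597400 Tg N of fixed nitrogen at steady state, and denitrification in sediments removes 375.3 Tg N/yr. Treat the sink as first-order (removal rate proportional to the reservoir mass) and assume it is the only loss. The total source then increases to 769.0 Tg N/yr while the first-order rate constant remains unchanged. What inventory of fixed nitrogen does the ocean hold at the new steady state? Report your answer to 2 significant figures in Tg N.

1.2×10^6 Tg N

Rate constant k = F/M = 375.3 / 597400 = 0.0006282 yr⁻¹.
At the new steady state, source = k·M_new ⇒ M_new = 769.0 / 0.0006282 = 1.224×10^6 Tg N.
(Equivalently M_new = M × F_new/F_old = 597400 × 769.0/375.3.)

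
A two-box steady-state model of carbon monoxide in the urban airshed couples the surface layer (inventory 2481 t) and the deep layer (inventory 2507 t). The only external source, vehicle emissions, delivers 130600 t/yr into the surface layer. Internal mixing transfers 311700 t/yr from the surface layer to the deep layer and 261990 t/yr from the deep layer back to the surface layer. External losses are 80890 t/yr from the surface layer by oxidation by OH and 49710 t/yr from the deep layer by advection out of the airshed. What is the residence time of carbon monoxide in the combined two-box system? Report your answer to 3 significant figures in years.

Treat the two boxes together as one reservoir: the mixing fluxes between them are internal recycling, so τ = ΣM / Σ(external losses).
M_total = 2481 + 2507 = 4988.0 t.
ΣF_external_out = 80890 + 49710 = 130600 t/yr.
τ = M_total / ΣF_ext = 4988.0 / 130600 = 0.03819 yr.

0.0382 yr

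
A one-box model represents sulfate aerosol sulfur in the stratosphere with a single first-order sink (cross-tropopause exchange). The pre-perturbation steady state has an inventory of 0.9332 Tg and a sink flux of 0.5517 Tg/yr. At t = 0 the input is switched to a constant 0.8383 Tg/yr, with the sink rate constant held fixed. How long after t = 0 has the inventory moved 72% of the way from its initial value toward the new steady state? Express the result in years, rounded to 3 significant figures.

τ = M₀/F₀ = 0.9332/0.5517 = 1.691 yr.
The remaining gap fraction is e^(−t/τ); 72% covered ⇒ e^(−t/τ) = 0.280.
t = −τ ln(0.280) = 1.691 × 1.273 = 2.153 yr.

2.15 yr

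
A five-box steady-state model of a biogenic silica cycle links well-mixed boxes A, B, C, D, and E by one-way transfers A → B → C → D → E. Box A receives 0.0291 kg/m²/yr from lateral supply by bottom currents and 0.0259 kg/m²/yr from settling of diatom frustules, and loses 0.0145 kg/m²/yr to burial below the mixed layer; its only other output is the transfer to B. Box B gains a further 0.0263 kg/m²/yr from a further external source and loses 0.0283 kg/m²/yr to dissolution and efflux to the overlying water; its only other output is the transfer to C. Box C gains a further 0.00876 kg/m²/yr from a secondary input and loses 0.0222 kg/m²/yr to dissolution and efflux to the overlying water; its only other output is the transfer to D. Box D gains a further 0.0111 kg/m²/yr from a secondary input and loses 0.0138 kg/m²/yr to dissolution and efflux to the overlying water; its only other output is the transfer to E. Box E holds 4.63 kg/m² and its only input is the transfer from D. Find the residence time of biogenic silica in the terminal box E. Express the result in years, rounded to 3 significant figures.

Box A: F(A→B) = (0.0291 + 0.0259) − 0.0145 = 0.040500 kg/m²/yr.
Box B: F(B→C) = (0.040500 + 0.0263) − 0.0283 = 0.038500 kg/m²/yr.
Box C: F(C→D) = (0.038500 + 0.00876) − 0.0222 = 0.025060 kg/m²/yr.
Box D: F(D→E) = (0.025060 + 0.0111) − 0.0138 = 0.022360 kg/m²/yr.
Box E throughput = its input = 0.022360 kg/m²/yr; τ = 4.63 / 0.022360 = 207.1 yr.

207 yr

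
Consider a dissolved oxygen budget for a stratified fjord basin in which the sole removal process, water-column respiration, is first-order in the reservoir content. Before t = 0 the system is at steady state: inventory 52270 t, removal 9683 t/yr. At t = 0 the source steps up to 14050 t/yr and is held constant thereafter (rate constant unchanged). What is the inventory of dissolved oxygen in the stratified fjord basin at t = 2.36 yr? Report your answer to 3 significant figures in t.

60600 t

The sink rate constant is k = F₀/M₀ = 9683/52270 = 0.1852 yr⁻¹.
Solving dM/dt = F₁ − kM with M(0) = M₀ gives M(t) = F₁/k + (M₀ − F₁/k)·e^(−kt).
F₁/k = 14050/0.1852 = 75844 t; kt = 0.1852 × 2.36 = 0.4372, e^(−kt) = 0.6458.
M(2.36) = 75844 + (52270 − 75844) × 0.6458 = 75844 − 15220 = 60619 t.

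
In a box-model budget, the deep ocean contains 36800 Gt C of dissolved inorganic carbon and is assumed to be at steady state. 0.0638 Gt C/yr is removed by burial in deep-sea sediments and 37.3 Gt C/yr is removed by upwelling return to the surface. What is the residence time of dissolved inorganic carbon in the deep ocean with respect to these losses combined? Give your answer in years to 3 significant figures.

985 yr

Total removal = 0.06380 + 37.30 = 37.364 Gt C/yr.
τ = M / ΣF_out = 36800 / 37.364 = 984.9 yr.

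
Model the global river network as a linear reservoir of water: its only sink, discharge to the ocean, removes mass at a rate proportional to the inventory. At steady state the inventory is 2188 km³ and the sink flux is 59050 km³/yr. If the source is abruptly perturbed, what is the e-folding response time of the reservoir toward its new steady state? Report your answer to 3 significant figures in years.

0.0371 yr

For a linear reservoir the response time equals the residence time τ = M/F.
τ = 2188 / 59050 = 0.03705 yr.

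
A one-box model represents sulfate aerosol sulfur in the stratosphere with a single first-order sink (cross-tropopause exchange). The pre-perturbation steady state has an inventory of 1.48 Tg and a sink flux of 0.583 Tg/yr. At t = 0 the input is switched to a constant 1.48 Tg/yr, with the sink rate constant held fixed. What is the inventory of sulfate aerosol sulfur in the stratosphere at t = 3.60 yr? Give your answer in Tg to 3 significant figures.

3.21 Tg

τ = M₀/F₀ = 1.48/0.583 = 2.539 yr; rate constant k = 1/τ.
New steady state M_∞ = F₁/k = F₁·τ = 1.48 × 2.539 = 3.7571 Tg.
M(t) = M_∞ + (M₀ − M_∞)·e^(−t/τ); t/τ = 3.60/2.539 = 1.418, so e^(−t/τ) = 0.2422.
M(t) = 3.7571 − 2.277 × 0.2422 = 3.2057 Tg.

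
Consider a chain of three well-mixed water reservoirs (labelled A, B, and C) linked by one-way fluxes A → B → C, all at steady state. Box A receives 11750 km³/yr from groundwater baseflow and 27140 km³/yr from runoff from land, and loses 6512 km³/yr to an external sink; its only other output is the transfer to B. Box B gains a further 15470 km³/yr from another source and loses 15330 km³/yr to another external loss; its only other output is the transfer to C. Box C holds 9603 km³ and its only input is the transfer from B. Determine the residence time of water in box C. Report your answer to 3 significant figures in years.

Box A: F(A→B) = (11750 + 27140) − 6512 = 32378 km³/yr.
Box B: F(B→C) = (32378 + 15470) − 15330 = 32518 km³/yr.
Box C throughput = its input = 32518 km³/yr; τ = 9603 / 32518 = 0.2953 yr.

0.295 yr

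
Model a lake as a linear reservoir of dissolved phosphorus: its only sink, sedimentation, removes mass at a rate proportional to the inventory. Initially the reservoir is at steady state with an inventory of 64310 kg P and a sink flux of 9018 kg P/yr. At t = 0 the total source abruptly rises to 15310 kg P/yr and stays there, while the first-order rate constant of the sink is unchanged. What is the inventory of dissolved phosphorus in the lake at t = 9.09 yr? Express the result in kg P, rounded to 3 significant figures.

96600 kg P

The sink rate constant is k = F₀/M₀ = 9018/64310 = 0.1402 yr⁻¹.
Solving dM/dt = F₁ − kM with M(0) = M₀ gives M(t) = F₁/k + (M₀ − F₁/k)·e^(−kt).
F₁/k = 15310/0.1402 = 109180 kg P; kt = 0.1402 × 9.09 = 1.275, e^(−kt) = 0.2795.
M(9.09) = 109180 + (64310 − 109180) × 0.2795 = 109180 − 12540 = 96638 kg P.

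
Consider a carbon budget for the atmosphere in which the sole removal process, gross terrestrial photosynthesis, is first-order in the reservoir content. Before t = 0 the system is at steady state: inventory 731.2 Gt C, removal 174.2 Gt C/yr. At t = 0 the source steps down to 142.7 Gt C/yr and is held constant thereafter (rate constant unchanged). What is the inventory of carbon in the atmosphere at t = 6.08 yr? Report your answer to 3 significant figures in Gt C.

630 Gt C

τ = M₀/F₀ = 731.2/174.2 = 4.197 yr; rate constant k = 1/τ.
New steady state M_∞ = F₁/k = F₁·τ = 142.7 × 4.197 = 598.98 Gt C.
M(t) = M_∞ + (M₀ − M_∞)·e^(−t/τ); t/τ = 6.08/4.197 = 1.448, so e^(−t/τ) = 0.2349.
M(t) = 598.98 + 132.2 × 0.2349 = 630.04 Gt C.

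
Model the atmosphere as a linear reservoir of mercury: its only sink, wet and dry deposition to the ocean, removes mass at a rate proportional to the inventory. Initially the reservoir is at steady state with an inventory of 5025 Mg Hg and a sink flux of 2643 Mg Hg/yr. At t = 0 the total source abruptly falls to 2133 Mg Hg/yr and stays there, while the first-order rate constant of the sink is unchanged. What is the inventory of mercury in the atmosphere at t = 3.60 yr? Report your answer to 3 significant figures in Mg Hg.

4200 Mg Hg

τ = M₀/F₀ = 5025/2643 = 1.901 yr; rate constant k = 1/τ.
New steady state M_∞ = F₁/k = F₁·τ = 2133 × 1.901 = 4055.4 Mg Hg.
M(t) = M_∞ + (M₀ − M_∞)·e^(−t/τ); t/τ = 3.60/1.901 = 1.893, so e^(−t/τ) = 0.1505.
M(t) = 4055.4 + 969.6 × 0.1505 = 4201.3 Mg Hg.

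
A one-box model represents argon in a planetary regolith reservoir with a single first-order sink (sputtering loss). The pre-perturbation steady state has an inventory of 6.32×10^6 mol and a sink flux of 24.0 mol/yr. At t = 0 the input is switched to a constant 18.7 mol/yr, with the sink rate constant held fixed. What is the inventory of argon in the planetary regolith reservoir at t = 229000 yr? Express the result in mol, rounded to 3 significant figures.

The sink rate constant is k = F₀/M₀ = 24.0/6.32×10^6 = 3.797×10^-6 yr⁻¹.
Solving dM/dt = F₁ − kM with M(0) = M₀ gives M(t) = F₁/k + (M₀ − F₁/k)·e^(−kt).
F₁/k = 18.7/3.797×10^-6 = 4.9243×10^6 mol; kt = 3.797×10^-6 × 229000 = 0.8696, e^(−kt) = 0.4191.
M(229000) = 4.9243×10^6 + (6.32×10^6 − 4.9243×10^6) × 0.4191 = 4.9243×10^6 + 584900 = 5.5093×10^6 mol.

5.51×10^6 mol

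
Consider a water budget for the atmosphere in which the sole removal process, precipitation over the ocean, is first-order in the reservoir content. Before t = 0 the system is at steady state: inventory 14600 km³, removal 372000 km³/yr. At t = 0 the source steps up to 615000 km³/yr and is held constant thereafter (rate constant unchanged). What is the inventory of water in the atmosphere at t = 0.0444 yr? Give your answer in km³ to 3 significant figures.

21100 km³

The sink rate constant is k = F₀/M₀ = 372000/14600 = 25.48 yr⁻¹.
Solving dM/dt = F₁ − kM with M(0) = M₀ gives M(t) = F₁/k + (M₀ − F₁/k)·e^(−kt).
F₁/k = 615000/25.48 = 24137 km³; kt = 25.48 × 0.0444 = 1.131, e^(−kt) = 0.3226.
M(0.0444) = 24137 + (14600 − 24137) × 0.3226 = 24137 − 3077 = 21060 km³.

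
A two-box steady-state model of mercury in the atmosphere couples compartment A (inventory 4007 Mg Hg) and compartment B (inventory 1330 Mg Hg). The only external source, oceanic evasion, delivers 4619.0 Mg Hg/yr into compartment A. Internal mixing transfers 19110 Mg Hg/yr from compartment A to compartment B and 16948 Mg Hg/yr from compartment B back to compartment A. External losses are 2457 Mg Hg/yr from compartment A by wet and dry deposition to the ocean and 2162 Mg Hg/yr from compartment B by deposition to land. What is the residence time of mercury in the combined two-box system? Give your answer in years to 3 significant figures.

1.16 yr

For the system as a whole, the A↔B exchange is internal and contributes nothing to the throughput; only the external sinks remove mass.
M_total = 4007 + 1330 = 5337.0 Mg Hg.
ΣF_external_out = 2457 + 2162 = 4619.0 Mg Hg/yr.
τ = M_total / ΣF_ext = 5337.0 / 4619.0 = 1.155 yr.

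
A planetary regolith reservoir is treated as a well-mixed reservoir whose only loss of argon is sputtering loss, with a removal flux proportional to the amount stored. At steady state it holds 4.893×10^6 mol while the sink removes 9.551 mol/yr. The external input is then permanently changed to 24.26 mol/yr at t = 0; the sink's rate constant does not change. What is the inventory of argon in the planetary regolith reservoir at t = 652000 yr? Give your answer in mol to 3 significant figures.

1.03×10^7 mol

Residence time τ = M₀/F₀ = 512300 yr. The eventual steady state is M_∞ = M₀·(F₁/F₀) = 4.893×10^6 × 24.26/9.551 = 1.2428×10^7 mol.
The anomaly ΔM(t) = M(t) − M_∞ decays as ΔM₀·e^(−t/τ) with ΔM₀ = 4.893×10^6 − 1.2428×10^7 = −7.535×10^6 mol.
At t = 652000 yr, e^(−t/τ) = e^(−1.273) = 0.2801, so ΔM = −2.111×10^6 mol and M = 1.2428×10^7 − 2.111×10^6 = 1.0318×10^7 mol.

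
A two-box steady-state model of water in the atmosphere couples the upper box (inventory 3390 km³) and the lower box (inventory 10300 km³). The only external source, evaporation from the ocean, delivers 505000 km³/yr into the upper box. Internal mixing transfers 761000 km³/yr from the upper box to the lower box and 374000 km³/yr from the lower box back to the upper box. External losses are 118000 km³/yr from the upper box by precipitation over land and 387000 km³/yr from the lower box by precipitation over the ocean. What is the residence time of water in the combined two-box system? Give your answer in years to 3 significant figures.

0.0271 yr

Residence time in the combined system uses the total inventory and the total *external* removal — internal exchanges between the two boxes cancel.
M_total = 3390 + 10300 = 13690 km³.
ΣF_external_out = 118000 + 387000 = 505000 km³/yr.
τ = M_total / ΣF_ext = 13690 / 505000 = 0.02711 yr.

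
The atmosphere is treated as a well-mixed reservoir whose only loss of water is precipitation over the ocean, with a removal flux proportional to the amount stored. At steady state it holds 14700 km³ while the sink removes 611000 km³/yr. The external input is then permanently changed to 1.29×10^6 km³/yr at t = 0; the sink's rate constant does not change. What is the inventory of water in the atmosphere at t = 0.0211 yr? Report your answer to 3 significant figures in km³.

Residence time τ = M₀/F₀ = 0.02406 yr. The eventual steady state is M_∞ = M₀·(F₁/F₀) = 14700 × 1.29×10^6/611000 = 31036 km³.
The anomaly ΔM(t) = M(t) − M_∞ decays as ΔM₀·e^(−t/τ) with ΔM₀ = 14700 − 31036 = −16340 km³.
At t = 0.0211 yr, e^(−t/τ) = e^(−0.8770) = 0.4160, so ΔM = −6796 km³ and M = 31036 − 6796 = 24240 km³.

24200 km³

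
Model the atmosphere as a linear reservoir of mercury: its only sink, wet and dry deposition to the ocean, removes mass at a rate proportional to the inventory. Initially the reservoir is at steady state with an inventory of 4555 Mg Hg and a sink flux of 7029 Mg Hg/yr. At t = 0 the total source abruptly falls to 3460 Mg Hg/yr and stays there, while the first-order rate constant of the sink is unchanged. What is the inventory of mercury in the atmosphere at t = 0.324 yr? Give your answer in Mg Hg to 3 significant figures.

Residence time τ = M₀/F₀ = 0.6480 yr. The eventual steady state is M_∞ = M₀·(F₁/F₀) = 4555 × 3460/7029 = 2242.2 Mg Hg.
The anomaly ΔM(t) = M(t) − M_∞ decays as ΔM₀·e^(−t/τ) with ΔM₀ = 4555 − 2242.2 = 2313 Mg Hg.
At t = 0.324 yr, e^(−t/τ) = e^(−0.5000) = 0.6065, so ΔM = 1403 Mg Hg and M = 2242.2 + 1403 = 3645.0 Mg Hg.

3650 Mg Hg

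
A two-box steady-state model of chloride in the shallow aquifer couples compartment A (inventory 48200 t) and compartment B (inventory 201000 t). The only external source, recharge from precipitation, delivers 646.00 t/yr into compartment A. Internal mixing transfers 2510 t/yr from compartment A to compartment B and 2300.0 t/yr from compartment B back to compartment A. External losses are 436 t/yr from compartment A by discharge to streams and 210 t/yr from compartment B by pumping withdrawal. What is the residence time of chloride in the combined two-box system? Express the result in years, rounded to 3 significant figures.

Treat the two boxes together as one reservoir: the mixing fluxes between them are internal recycling, so τ = ΣM / Σ(external losses).
M_total = 48200 + 201000 = 249200 t.
ΣF_external_out = 436 + 210 = 646.00 t/yr.
τ = M_total / ΣF_ext = 249200 / 646.00 = 385.8 yr.

386 yr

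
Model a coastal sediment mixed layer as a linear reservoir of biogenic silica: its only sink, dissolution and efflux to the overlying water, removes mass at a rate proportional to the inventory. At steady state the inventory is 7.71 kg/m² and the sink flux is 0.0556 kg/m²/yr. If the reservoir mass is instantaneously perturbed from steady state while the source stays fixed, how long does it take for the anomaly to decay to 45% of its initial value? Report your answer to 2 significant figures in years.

For a linear reservoir the anomaly decays as exp(−t/τ) with τ = M/F = 7.71/0.0556 = 138.7 yr.
exp(−t/τ) = 0.45 ⇒ t = −τ ln(0.45) = 138.7 × 0.7985 = 110.7 yr.

110 yr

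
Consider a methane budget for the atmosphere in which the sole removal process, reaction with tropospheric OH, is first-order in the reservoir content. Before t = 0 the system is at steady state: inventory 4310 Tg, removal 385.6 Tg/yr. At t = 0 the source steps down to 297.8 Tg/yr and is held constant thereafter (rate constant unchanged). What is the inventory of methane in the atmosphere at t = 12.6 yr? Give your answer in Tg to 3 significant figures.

3650 Tg

Residence time τ = M₀/F₀ = 11.18 yr. The eventual steady state is M_∞ = M₀·(F₁/F₀) = 4310 × 297.8/385.6 = 3328.6 Tg.
The anomaly ΔM(t) = M(t) − M_∞ decays as ΔM₀·e^(−t/τ) with ΔM₀ = 4310 − 3328.6 = 981.4 Tg.
At t = 12.6 yr, e^(−t/τ) = e^(−1.127) = 0.3239, so ΔM = 317.9 Tg and M = 3328.6 + 317.9 = 3646.5 Tg.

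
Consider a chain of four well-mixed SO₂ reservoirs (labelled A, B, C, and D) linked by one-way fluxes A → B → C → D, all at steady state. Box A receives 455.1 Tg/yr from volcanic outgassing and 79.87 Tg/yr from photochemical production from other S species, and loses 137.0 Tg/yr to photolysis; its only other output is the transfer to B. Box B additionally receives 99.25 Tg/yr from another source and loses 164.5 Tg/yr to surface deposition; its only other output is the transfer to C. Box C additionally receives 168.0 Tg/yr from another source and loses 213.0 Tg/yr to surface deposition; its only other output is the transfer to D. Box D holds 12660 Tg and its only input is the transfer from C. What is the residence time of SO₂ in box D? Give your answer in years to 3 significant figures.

Box A: F(A→B) = (455.1 + 79.87) − 137.0 = 397.97 Tg/yr.
Box B: F(B→C) = (397.97 + 99.25) − 164.5 = 332.72 Tg/yr.
Box C: F(C→D) = (332.72 + 168.0) − 213.0 = 287.72 Tg/yr.
Box D throughput = its input = 287.72 Tg/yr; τ = 12660 / 287.72 = 44.00 yr.

44.0 yr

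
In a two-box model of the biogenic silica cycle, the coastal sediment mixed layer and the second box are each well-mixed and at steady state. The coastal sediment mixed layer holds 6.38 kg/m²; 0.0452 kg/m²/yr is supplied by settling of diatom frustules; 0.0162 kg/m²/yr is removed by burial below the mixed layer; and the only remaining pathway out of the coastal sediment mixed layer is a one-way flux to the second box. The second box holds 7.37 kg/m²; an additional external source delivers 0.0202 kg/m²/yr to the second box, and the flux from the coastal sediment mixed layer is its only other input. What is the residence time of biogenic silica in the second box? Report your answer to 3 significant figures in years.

150 yr

Balance the coastal sediment mixed layer: ΣF_in = 0.045200 kg/m²/yr.
Flux to the second box = ΣF_in − (0.0162) = 0.029000 kg/m²/yr.
Total input to the second box = 0.029000 + 0.0202 = 0.049200 kg/m²/yr; at steady state this equals its total output.
τ = M / F = 7.37 / 0.049200 = 149.8 yr.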